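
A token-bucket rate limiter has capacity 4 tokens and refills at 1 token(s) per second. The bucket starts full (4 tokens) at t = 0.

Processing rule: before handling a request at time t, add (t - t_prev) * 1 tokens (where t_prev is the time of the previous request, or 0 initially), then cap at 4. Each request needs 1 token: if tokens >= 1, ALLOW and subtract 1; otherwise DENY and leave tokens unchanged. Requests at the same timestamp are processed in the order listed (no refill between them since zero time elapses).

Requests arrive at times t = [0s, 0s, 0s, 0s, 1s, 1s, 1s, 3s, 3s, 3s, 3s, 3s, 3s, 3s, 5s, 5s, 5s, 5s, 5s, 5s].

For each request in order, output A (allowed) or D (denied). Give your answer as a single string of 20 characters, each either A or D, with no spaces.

Answer: AAAAADDAADDDDDAADDDD

Derivation:
Simulating step by step:
  req#1 t=0s: ALLOW
  req#2 t=0s: ALLOW
  req#3 t=0s: ALLOW
  req#4 t=0s: ALLOW
  req#5 t=1s: ALLOW
  req#6 t=1s: DENY
  req#7 t=1s: DENY
  req#8 t=3s: ALLOW
  req#9 t=3s: ALLOW
  req#10 t=3s: DENY
  req#11 t=3s: DENY
  req#12 t=3s: DENY
  req#13 t=3s: DENY
  req#14 t=3s: DENY
  req#15 t=5s: ALLOW
  req#16 t=5s: ALLOW
  req#17 t=5s: DENY
  req#18 t=5s: DENY
  req#19 t=5s: DENY
  req#20 t=5s: DENY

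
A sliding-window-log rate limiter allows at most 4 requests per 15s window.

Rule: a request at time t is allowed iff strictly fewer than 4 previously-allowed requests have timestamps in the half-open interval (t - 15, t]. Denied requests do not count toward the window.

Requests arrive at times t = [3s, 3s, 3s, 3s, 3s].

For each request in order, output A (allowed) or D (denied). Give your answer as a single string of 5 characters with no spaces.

Answer: AAAAD

Derivation:
Tracking allowed requests in the window:
  req#1 t=3s: ALLOW
  req#2 t=3s: ALLOW
  req#3 t=3s: ALLOW
  req#4 t=3s: ALLOW
  req#5 t=3s: DENY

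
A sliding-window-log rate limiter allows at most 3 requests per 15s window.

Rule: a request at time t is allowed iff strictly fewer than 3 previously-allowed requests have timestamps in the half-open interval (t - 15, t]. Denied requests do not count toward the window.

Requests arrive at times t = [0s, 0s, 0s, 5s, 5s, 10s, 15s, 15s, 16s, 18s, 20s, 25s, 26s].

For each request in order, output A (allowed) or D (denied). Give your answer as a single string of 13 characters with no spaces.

Tracking allowed requests in the window:
  req#1 t=0s: ALLOW
  req#2 t=0s: ALLOW
  req#3 t=0s: ALLOW
  req#4 t=5s: DENY
  req#5 t=5s: DENY
  req#6 t=10s: DENY
  req#7 t=15s: ALLOW
  req#8 t=15s: ALLOW
  req#9 t=16s: ALLOW
  req#10 t=18s: DENY
  req#11 t=20s: DENY
  req#12 t=25s: DENY
  req#13 t=26s: DENY

Answer: AAADDDAAADDDD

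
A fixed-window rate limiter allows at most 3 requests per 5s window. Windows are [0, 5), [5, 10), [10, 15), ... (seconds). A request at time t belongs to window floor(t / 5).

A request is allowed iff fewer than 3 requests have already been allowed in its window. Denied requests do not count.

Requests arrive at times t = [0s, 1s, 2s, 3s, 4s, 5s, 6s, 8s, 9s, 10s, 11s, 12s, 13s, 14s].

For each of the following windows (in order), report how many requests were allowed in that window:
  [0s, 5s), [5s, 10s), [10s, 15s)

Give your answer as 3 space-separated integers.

Processing requests:
  req#1 t=0s (window 0): ALLOW
  req#2 t=1s (window 0): ALLOW
  req#3 t=2s (window 0): ALLOW
  req#4 t=3s (window 0): DENY
  req#5 t=4s (window 0): DENY
  req#6 t=5s (window 1): ALLOW
  req#7 t=6s (window 1): ALLOW
  req#8 t=8s (window 1): ALLOW
  req#9 t=9s (window 1): DENY
  req#10 t=10s (window 2): ALLOW
  req#11 t=11s (window 2): ALLOW
  req#12 t=12s (window 2): ALLOW
  req#13 t=13s (window 2): DENY
  req#14 t=14s (window 2): DENY

Allowed counts by window: 3 3 3

Answer: 3 3 3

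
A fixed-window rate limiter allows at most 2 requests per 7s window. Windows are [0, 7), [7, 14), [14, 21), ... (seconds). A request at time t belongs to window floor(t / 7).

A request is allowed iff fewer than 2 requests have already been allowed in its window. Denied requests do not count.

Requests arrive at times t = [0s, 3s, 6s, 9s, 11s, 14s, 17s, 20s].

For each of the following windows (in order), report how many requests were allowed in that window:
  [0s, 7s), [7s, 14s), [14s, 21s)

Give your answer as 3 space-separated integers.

Answer: 2 2 2

Derivation:
Processing requests:
  req#1 t=0s (window 0): ALLOW
  req#2 t=3s (window 0): ALLOW
  req#3 t=6s (window 0): DENY
  req#4 t=9s (window 1): ALLOW
  req#5 t=11s (window 1): ALLOW
  req#6 t=14s (window 2): ALLOW
  req#7 t=17s (window 2): ALLOW
  req#8 t=20s (window 2): DENY

Allowed counts by window: 2 2 2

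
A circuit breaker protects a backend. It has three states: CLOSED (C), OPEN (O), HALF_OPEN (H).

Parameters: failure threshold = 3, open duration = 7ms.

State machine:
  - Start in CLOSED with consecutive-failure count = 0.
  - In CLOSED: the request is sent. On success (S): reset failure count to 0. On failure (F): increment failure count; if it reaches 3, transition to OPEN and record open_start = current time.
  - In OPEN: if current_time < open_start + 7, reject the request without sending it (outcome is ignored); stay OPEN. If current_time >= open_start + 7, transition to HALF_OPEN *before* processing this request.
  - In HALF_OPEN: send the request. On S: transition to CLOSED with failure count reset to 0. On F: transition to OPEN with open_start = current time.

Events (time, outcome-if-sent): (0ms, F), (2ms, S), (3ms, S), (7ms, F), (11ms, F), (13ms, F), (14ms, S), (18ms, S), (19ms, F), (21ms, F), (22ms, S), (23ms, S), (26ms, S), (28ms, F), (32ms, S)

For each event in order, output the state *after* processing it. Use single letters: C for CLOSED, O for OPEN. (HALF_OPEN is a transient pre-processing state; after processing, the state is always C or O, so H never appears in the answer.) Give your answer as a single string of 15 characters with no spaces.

State after each event:
  event#1 t=0ms outcome=F: state=CLOSED
  event#2 t=2ms outcome=S: state=CLOSED
  event#3 t=3ms outcome=S: state=CLOSED
  event#4 t=7ms outcome=F: state=CLOSED
  event#5 t=11ms outcome=F: state=CLOSED
  event#6 t=13ms outcome=F: state=OPEN
  event#7 t=14ms outcome=S: state=OPEN
  event#8 t=18ms outcome=S: state=OPEN
  event#9 t=19ms outcome=F: state=OPEN
  event#10 t=21ms outcome=F: state=OPEN
  event#11 t=22ms outcome=S: state=OPEN
  event#12 t=23ms outcome=S: state=OPEN
  event#13 t=26ms outcome=S: state=OPEN
  event#14 t=28ms outcome=F: state=OPEN
  event#15 t=32ms outcome=S: state=OPEN

Answer: CCCCCOOOOOOOOOO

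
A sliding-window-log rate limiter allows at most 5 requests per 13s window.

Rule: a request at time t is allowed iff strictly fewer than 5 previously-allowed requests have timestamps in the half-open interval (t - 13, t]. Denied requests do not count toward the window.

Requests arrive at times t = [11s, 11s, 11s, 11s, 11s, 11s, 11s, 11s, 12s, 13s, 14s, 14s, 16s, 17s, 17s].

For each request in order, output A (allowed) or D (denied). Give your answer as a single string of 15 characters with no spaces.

Answer: AAAAADDDDDDDDDD

Derivation:
Tracking allowed requests in the window:
  req#1 t=11s: ALLOW
  req#2 t=11s: ALLOW
  req#3 t=11s: ALLOW
  req#4 t=11s: ALLOW
  req#5 t=11s: ALLOW
  req#6 t=11s: DENY
  req#7 t=11s: DENY
  req#8 t=11s: DENY
  req#9 t=12s: DENY
  req#10 t=13s: DENY
  req#11 t=14s: DENY
  req#12 t=14s: DENY
  req#13 t=16s: DENY
  req#14 t=17s: DENY
  req#15 t=17s: DENY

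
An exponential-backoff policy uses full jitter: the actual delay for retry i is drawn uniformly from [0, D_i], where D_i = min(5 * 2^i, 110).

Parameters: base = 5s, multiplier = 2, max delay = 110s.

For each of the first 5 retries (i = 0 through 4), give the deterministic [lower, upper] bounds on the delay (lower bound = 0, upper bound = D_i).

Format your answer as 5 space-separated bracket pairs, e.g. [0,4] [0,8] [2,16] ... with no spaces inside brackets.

Answer: [0,5] [0,10] [0,20] [0,40] [0,80]

Derivation:
Computing bounds per retry:
  i=0: D_i=min(5*2^0,110)=5, bounds=[0,5]
  i=1: D_i=min(5*2^1,110)=10, bounds=[0,10]
  i=2: D_i=min(5*2^2,110)=20, bounds=[0,20]
  i=3: D_i=min(5*2^3,110)=40, bounds=[0,40]
  i=4: D_i=min(5*2^4,110)=80, bounds=[0,80]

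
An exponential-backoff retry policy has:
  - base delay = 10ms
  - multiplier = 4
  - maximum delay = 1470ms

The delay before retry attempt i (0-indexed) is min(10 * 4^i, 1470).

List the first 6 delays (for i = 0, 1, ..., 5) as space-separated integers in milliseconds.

Answer: 10 40 160 640 1470 1470

Derivation:
Computing each delay:
  i=0: min(10*4^0, 1470) = 10
  i=1: min(10*4^1, 1470) = 40
  i=2: min(10*4^2, 1470) = 160
  i=3: min(10*4^3, 1470) = 640
  i=4: min(10*4^4, 1470) = 1470
  i=5: min(10*4^5, 1470) = 1470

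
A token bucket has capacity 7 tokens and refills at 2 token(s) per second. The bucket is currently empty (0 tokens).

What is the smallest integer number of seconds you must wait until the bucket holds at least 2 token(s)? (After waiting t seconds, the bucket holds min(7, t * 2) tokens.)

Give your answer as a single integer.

Answer: 1

Derivation:
Need t * 2 >= 2, so t >= 2/2.
Smallest integer t = ceil(2/2) = 1.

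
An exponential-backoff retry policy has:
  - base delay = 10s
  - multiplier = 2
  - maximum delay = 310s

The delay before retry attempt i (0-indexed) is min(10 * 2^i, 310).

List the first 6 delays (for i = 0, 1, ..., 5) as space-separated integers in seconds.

Computing each delay:
  i=0: min(10*2^0, 310) = 10
  i=1: min(10*2^1, 310) = 20
  i=2: min(10*2^2, 310) = 40
  i=3: min(10*2^3, 310) = 80
  i=4: min(10*2^4, 310) = 160
  i=5: min(10*2^5, 310) = 310

Answer: 10 20 40 80 160 310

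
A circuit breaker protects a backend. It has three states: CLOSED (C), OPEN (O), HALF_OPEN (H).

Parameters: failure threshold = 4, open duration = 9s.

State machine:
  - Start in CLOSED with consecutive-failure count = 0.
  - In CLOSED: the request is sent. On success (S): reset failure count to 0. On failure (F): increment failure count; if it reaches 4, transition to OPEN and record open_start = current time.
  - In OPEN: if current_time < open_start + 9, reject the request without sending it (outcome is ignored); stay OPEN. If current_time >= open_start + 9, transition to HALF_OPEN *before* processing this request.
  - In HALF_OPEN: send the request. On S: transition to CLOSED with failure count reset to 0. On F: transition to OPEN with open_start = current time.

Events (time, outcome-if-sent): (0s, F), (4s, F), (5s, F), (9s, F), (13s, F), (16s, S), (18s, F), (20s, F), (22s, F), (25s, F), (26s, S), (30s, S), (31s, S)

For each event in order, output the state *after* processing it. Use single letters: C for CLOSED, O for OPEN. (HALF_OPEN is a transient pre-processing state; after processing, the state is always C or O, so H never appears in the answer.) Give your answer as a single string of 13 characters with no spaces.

Answer: CCCOOOOOOOOCC

Derivation:
State after each event:
  event#1 t=0s outcome=F: state=CLOSED
  event#2 t=4s outcome=F: state=CLOSED
  event#3 t=5s outcome=F: state=CLOSED
  event#4 t=9s outcome=F: state=OPEN
  event#5 t=13s outcome=F: state=OPEN
  event#6 t=16s outcome=S: state=OPEN
  event#7 t=18s outcome=F: state=OPEN
  event#8 t=20s outcome=F: state=OPEN
  event#9 t=22s outcome=F: state=OPEN
  event#10 t=25s outcome=F: state=OPEN
  event#11 t=26s outcome=S: state=OPEN
  event#12 t=30s outcome=S: state=CLOSED
  event#13 t=31s outcome=S: state=CLOSED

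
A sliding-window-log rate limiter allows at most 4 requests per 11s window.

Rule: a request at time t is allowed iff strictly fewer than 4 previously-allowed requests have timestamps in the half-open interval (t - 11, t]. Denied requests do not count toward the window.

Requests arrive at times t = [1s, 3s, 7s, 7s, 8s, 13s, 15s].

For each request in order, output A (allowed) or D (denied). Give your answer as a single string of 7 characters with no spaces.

Tracking allowed requests in the window:
  req#1 t=1s: ALLOW
  req#2 t=3s: ALLOW
  req#3 t=7s: ALLOW
  req#4 t=7s: ALLOW
  req#5 t=8s: DENY
  req#6 t=13s: ALLOW
  req#7 t=15s: ALLOW

Answer: AAAADAA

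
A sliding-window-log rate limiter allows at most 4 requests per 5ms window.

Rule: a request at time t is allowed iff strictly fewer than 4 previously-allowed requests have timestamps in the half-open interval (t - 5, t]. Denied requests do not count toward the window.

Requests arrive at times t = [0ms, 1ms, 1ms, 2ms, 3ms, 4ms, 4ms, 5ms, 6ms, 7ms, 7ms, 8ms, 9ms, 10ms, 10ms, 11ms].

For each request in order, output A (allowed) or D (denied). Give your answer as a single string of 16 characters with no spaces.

Tracking allowed requests in the window:
  req#1 t=0ms: ALLOW
  req#2 t=1ms: ALLOW
  req#3 t=1ms: ALLOW
  req#4 t=2ms: ALLOW
  req#5 t=3ms: DENY
  req#6 t=4ms: DENY
  req#7 t=4ms: DENY
  req#8 t=5ms: ALLOW
  req#9 t=6ms: ALLOW
  req#10 t=7ms: ALLOW
  req#11 t=7ms: ALLOW
  req#12 t=8ms: DENY
  req#13 t=9ms: DENY
  req#14 t=10ms: ALLOW
  req#15 t=10ms: DENY
  req#16 t=11ms: ALLOW

Answer: AAAADDDAAAADDADA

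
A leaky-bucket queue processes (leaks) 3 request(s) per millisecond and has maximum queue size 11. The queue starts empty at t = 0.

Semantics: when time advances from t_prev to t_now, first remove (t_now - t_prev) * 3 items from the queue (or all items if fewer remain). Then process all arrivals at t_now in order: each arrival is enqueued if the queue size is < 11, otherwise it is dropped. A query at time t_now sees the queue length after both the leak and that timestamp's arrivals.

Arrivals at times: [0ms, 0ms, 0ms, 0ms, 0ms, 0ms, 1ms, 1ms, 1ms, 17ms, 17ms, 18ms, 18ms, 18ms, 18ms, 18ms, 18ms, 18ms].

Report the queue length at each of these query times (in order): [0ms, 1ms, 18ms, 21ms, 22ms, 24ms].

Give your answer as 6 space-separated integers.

Queue lengths at query times:
  query t=0ms: backlog = 6
  query t=1ms: backlog = 6
  query t=18ms: backlog = 7
  query t=21ms: backlog = 0
  query t=22ms: backlog = 0
  query t=24ms: backlog = 0

Answer: 6 6 7 0 0 0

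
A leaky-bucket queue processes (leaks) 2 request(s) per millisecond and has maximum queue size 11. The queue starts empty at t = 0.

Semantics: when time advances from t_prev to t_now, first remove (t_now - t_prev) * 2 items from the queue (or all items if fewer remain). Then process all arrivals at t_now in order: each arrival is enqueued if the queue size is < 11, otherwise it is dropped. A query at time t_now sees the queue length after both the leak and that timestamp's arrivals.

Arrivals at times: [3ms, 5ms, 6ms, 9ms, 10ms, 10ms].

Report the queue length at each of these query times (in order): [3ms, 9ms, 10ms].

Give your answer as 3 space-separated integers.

Queue lengths at query times:
  query t=3ms: backlog = 1
  query t=9ms: backlog = 1
  query t=10ms: backlog = 2

Answer: 1 1 2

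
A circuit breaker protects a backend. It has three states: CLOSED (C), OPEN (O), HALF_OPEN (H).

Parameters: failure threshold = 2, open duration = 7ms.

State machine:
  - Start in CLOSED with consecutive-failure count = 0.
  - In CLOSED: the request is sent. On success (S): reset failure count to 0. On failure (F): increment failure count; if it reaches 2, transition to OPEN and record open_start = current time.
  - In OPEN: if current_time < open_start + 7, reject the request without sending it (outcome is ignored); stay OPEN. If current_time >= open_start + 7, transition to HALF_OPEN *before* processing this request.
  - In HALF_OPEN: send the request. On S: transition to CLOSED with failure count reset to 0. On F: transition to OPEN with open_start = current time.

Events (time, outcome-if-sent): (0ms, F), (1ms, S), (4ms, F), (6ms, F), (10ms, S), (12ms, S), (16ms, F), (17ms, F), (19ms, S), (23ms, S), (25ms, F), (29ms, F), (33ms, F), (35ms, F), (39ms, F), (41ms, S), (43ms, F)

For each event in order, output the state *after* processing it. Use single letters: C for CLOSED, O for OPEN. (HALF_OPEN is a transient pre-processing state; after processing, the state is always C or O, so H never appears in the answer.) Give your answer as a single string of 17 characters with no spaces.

Answer: CCCOOOOOOCCOOOOOO

Derivation:
State after each event:
  event#1 t=0ms outcome=F: state=CLOSED
  event#2 t=1ms outcome=S: state=CLOSED
  event#3 t=4ms outcome=F: state=CLOSED
  event#4 t=6ms outcome=F: state=OPEN
  event#5 t=10ms outcome=S: state=OPEN
  event#6 t=12ms outcome=S: state=OPEN
  event#7 t=16ms outcome=F: state=OPEN
  event#8 t=17ms outcome=F: state=OPEN
  event#9 t=19ms outcome=S: state=OPEN
  event#10 t=23ms outcome=S: state=CLOSED
  event#11 t=25ms outcome=F: state=CLOSED
  event#12 t=29ms outcome=F: state=OPEN
  event#13 t=33ms outcome=F: state=OPEN
  event#14 t=35ms outcome=F: state=OPEN
  event#15 t=39ms outcome=F: state=OPEN
  event#16 t=41ms outcome=S: state=OPEN
  event#17 t=43ms outcome=F: state=OPEN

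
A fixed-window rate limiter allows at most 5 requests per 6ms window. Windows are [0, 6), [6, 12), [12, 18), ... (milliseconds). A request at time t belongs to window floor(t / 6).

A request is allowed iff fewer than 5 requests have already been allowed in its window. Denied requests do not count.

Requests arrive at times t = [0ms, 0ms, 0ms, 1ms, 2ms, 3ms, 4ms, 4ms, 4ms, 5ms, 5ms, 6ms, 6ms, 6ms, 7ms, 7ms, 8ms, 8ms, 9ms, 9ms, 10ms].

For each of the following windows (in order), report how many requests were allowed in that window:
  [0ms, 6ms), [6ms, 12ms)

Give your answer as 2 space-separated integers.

Processing requests:
  req#1 t=0ms (window 0): ALLOW
  req#2 t=0ms (window 0): ALLOW
  req#3 t=0ms (window 0): ALLOW
  req#4 t=1ms (window 0): ALLOW
  req#5 t=2ms (window 0): ALLOW
  req#6 t=3ms (window 0): DENY
  req#7 t=4ms (window 0): DENY
  req#8 t=4ms (window 0): DENY
  req#9 t=4ms (window 0): DENY
  req#10 t=5ms (window 0): DENY
  req#11 t=5ms (window 0): DENY
  req#12 t=6ms (window 1): ALLOW
  req#13 t=6ms (window 1): ALLOW
  req#14 t=6ms (window 1): ALLOW
  req#15 t=7ms (window 1): ALLOW
  req#16 t=7ms (window 1): ALLOW
  req#17 t=8ms (window 1): DENY
  req#18 t=8ms (window 1): DENY
  req#19 t=9ms (window 1): DENY
  req#20 t=9ms (window 1): DENY
  req#21 t=10ms (window 1): DENY

Allowed counts by window: 5 5

Answer: 5 5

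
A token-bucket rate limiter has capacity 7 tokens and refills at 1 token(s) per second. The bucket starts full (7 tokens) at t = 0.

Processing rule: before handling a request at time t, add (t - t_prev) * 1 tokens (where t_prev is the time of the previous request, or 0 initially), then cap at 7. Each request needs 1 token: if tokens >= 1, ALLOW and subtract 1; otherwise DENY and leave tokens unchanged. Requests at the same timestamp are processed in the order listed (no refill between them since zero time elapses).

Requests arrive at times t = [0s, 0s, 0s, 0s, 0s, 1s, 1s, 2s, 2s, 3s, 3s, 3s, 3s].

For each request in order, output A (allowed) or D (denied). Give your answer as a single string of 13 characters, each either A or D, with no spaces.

Simulating step by step:
  req#1 t=0s: ALLOW
  req#2 t=0s: ALLOW
  req#3 t=0s: ALLOW
  req#4 t=0s: ALLOW
  req#5 t=0s: ALLOW
  req#6 t=1s: ALLOW
  req#7 t=1s: ALLOW
  req#8 t=2s: ALLOW
  req#9 t=2s: ALLOW
  req#10 t=3s: ALLOW
  req#11 t=3s: DENY
  req#12 t=3s: DENY
  req#13 t=3s: DENY

Answer: AAAAAAAAAADDD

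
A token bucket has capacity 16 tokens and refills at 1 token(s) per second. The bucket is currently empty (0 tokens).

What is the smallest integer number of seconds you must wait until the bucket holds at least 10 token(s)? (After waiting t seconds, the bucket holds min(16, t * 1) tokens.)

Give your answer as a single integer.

Need t * 1 >= 10, so t >= 10/1.
Smallest integer t = ceil(10/1) = 10.

Answer: 10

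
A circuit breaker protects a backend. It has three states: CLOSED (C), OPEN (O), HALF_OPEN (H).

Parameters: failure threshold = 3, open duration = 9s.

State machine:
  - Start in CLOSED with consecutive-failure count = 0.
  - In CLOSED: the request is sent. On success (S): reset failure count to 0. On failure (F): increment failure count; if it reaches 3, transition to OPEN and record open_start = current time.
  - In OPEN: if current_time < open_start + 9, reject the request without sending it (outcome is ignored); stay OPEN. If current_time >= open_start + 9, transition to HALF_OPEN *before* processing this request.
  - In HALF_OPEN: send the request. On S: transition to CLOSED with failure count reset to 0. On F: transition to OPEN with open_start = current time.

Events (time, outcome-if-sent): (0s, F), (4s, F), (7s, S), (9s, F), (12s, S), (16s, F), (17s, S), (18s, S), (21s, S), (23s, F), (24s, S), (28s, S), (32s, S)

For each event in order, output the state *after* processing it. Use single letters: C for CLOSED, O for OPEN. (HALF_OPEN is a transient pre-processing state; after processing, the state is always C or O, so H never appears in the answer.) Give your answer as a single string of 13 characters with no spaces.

Answer: CCCCCCCCCCCCC

Derivation:
State after each event:
  event#1 t=0s outcome=F: state=CLOSED
  event#2 t=4s outcome=F: state=CLOSED
  event#3 t=7s outcome=S: state=CLOSED
  event#4 t=9s outcome=F: state=CLOSED
  event#5 t=12s outcome=S: state=CLOSED
  event#6 t=16s outcome=F: state=CLOSED
  event#7 t=17s outcome=S: state=CLOSED
  event#8 t=18s outcome=S: state=CLOSED
  event#9 t=21s outcome=S: state=CLOSED
  event#10 t=23s outcome=F: state=CLOSED
  event#11 t=24s outcome=S: state=CLOSED
  event#12 t=28s outcome=S: state=CLOSED
  event#13 t=32s outcome=S: state=CLOSED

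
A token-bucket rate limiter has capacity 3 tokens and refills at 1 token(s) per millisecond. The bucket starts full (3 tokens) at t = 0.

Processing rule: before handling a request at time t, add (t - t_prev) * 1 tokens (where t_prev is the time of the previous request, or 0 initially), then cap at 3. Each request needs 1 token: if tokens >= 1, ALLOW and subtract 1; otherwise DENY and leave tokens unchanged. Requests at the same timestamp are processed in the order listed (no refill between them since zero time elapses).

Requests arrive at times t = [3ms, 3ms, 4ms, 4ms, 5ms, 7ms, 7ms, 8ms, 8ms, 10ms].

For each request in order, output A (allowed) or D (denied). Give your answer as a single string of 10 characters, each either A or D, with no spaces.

Simulating step by step:
  req#1 t=3ms: ALLOW
  req#2 t=3ms: ALLOW
  req#3 t=4ms: ALLOW
  req#4 t=4ms: ALLOW
  req#5 t=5ms: ALLOW
  req#6 t=7ms: ALLOW
  req#7 t=7ms: ALLOW
  req#8 t=8ms: ALLOW
  req#9 t=8ms: DENY
  req#10 t=10ms: ALLOW

Answer: AAAAAAAADA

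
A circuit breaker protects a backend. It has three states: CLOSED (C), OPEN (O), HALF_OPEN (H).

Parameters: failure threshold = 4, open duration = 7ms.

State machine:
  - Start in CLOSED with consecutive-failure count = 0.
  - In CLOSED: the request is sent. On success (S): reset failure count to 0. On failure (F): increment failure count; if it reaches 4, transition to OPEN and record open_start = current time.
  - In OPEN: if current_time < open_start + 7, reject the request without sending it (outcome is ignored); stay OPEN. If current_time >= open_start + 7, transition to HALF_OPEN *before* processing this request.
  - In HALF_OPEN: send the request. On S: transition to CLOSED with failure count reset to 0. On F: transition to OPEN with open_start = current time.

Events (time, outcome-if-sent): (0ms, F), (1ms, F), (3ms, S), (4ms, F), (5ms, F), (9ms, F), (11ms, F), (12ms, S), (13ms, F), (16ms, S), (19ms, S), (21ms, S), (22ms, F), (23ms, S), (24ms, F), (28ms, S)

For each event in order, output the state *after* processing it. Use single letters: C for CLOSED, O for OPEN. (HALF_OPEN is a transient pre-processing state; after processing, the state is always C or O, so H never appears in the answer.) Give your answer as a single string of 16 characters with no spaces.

State after each event:
  event#1 t=0ms outcome=F: state=CLOSED
  event#2 t=1ms outcome=F: state=CLOSED
  event#3 t=3ms outcome=S: state=CLOSED
  event#4 t=4ms outcome=F: state=CLOSED
  event#5 t=5ms outcome=F: state=CLOSED
  event#6 t=9ms outcome=F: state=CLOSED
  event#7 t=11ms outcome=F: state=OPEN
  event#8 t=12ms outcome=S: state=OPEN
  event#9 t=13ms outcome=F: state=OPEN
  event#10 t=16ms outcome=S: state=OPEN
  event#11 t=19ms outcome=S: state=CLOSED
  event#12 t=21ms outcome=S: state=CLOSED
  event#13 t=22ms outcome=F: state=CLOSED
  event#14 t=23ms outcome=S: state=CLOSED
  event#15 t=24ms outcome=F: state=CLOSED
  event#16 t=28ms outcome=S: state=CLOSED

Answer: CCCCCCOOOOCCCCCC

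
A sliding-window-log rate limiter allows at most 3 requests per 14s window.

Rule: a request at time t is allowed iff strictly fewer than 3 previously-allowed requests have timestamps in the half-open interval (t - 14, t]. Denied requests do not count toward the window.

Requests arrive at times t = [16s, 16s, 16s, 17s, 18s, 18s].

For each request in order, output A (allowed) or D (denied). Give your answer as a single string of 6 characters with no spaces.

Tracking allowed requests in the window:
  req#1 t=16s: ALLOW
  req#2 t=16s: ALLOW
  req#3 t=16s: ALLOW
  req#4 t=17s: DENY
  req#5 t=18s: DENY
  req#6 t=18s: DENY

Answer: AAADDD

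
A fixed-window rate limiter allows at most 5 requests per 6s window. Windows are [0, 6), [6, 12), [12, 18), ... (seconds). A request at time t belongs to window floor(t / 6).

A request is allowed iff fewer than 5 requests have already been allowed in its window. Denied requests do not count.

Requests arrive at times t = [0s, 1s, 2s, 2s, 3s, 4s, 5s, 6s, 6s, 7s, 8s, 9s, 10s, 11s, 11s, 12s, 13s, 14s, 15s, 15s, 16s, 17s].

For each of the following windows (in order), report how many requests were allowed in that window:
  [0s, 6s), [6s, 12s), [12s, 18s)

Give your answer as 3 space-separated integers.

Answer: 5 5 5

Derivation:
Processing requests:
  req#1 t=0s (window 0): ALLOW
  req#2 t=1s (window 0): ALLOW
  req#3 t=2s (window 0): ALLOW
  req#4 t=2s (window 0): ALLOW
  req#5 t=3s (window 0): ALLOW
  req#6 t=4s (window 0): DENY
  req#7 t=5s (window 0): DENY
  req#8 t=6s (window 1): ALLOW
  req#9 t=6s (window 1): ALLOW
  req#10 t=7s (window 1): ALLOW
  req#11 t=8s (window 1): ALLOW
  req#12 t=9s (window 1): ALLOW
  req#13 t=10s (window 1): DENY
  req#14 t=11s (window 1): DENY
  req#15 t=11s (window 1): DENY
  req#16 t=12s (window 2): ALLOW
  req#17 t=13s (window 2): ALLOW
  req#18 t=14s (window 2): ALLOW
  req#19 t=15s (window 2): ALLOW
  req#20 t=15s (window 2): ALLOW
  req#21 t=16s (window 2): DENY
  req#22 t=17s (window 2): DENY

Allowed counts by window: 5 5 5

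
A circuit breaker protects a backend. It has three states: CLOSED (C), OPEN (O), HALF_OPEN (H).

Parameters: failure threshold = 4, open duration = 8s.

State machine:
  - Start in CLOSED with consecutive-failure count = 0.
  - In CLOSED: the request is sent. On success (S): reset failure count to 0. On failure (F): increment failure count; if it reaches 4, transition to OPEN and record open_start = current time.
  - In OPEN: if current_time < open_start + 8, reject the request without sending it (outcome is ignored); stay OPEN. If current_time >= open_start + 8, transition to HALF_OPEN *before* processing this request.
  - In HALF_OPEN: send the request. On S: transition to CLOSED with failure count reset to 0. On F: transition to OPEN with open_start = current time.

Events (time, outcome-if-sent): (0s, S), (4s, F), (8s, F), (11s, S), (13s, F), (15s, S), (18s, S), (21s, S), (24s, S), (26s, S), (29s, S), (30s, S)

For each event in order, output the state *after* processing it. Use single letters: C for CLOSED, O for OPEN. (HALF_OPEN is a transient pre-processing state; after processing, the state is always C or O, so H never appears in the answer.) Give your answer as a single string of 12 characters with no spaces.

State after each event:
  event#1 t=0s outcome=S: state=CLOSED
  event#2 t=4s outcome=F: state=CLOSED
  event#3 t=8s outcome=F: state=CLOSED
  event#4 t=11s outcome=S: state=CLOSED
  event#5 t=13s outcome=F: state=CLOSED
  event#6 t=15s outcome=S: state=CLOSED
  event#7 t=18s outcome=S: state=CLOSED
  event#8 t=21s outcome=S: state=CLOSED
  event#9 t=24s outcome=S: state=CLOSED
  event#10 t=26s outcome=S: state=CLOSED
  event#11 t=29s outcome=S: state=CLOSED
  event#12 t=30s outcome=S: state=CLOSED

Answer: CCCCCCCCCCCC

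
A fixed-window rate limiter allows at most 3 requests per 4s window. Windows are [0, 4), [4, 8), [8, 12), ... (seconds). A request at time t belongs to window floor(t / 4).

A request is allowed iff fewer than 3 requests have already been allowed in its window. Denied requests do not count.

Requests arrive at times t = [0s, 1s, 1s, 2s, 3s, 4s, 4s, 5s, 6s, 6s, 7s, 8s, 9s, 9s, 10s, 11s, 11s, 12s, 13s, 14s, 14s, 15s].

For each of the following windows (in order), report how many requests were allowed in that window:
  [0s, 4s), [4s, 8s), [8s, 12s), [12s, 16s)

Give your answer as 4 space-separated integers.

Processing requests:
  req#1 t=0s (window 0): ALLOW
  req#2 t=1s (window 0): ALLOW
  req#3 t=1s (window 0): ALLOW
  req#4 t=2s (window 0): DENY
  req#5 t=3s (window 0): DENY
  req#6 t=4s (window 1): ALLOW
  req#7 t=4s (window 1): ALLOW
  req#8 t=5s (window 1): ALLOW
  req#9 t=6s (window 1): DENY
  req#10 t=6s (window 1): DENY
  req#11 t=7s (window 1): DENY
  req#12 t=8s (window 2): ALLOW
  req#13 t=9s (window 2): ALLOW
  req#14 t=9s (window 2): ALLOW
  req#15 t=10s (window 2): DENY
  req#16 t=11s (window 2): DENY
  req#17 t=11s (window 2): DENY
  req#18 t=12s (window 3): ALLOW
  req#19 t=13s (window 3): ALLOW
  req#20 t=14s (window 3): ALLOW
  req#21 t=14s (window 3): DENY
  req#22 t=15s (window 3): DENY

Allowed counts by window: 3 3 3 3

Answer: 3 3 3 3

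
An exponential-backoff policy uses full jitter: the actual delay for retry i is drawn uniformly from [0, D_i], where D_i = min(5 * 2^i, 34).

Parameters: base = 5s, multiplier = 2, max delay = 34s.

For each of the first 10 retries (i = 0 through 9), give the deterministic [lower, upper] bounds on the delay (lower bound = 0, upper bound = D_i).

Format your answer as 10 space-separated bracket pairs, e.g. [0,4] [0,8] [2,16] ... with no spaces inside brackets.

Computing bounds per retry:
  i=0: D_i=min(5*2^0,34)=5, bounds=[0,5]
  i=1: D_i=min(5*2^1,34)=10, bounds=[0,10]
  i=2: D_i=min(5*2^2,34)=20, bounds=[0,20]
  i=3: D_i=min(5*2^3,34)=34, bounds=[0,34]
  i=4: D_i=min(5*2^4,34)=34, bounds=[0,34]
  i=5: D_i=min(5*2^5,34)=34, bounds=[0,34]
  i=6: D_i=min(5*2^6,34)=34, bounds=[0,34]
  i=7: D_i=min(5*2^7,34)=34, bounds=[0,34]
  i=8: D_i=min(5*2^8,34)=34, bounds=[0,34]
  i=9: D_i=min(5*2^9,34)=34, bounds=[0,34]

Answer: [0,5] [0,10] [0,20] [0,34] [0,34] [0,34] [0,34] [0,34] [0,34] [0,34]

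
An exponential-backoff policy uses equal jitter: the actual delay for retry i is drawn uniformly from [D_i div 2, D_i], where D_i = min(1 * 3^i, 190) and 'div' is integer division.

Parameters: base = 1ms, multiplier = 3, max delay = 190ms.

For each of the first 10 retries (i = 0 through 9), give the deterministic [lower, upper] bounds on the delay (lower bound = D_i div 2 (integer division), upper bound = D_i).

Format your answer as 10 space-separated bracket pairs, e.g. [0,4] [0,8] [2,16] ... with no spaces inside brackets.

Computing bounds per retry:
  i=0: D_i=min(1*3^0,190)=1, bounds=[0,1]
  i=1: D_i=min(1*3^1,190)=3, bounds=[1,3]
  i=2: D_i=min(1*3^2,190)=9, bounds=[4,9]
  i=3: D_i=min(1*3^3,190)=27, bounds=[13,27]
  i=4: D_i=min(1*3^4,190)=81, bounds=[40,81]
  i=5: D_i=min(1*3^5,190)=190, bounds=[95,190]
  i=6: D_i=min(1*3^6,190)=190, bounds=[95,190]
  i=7: D_i=min(1*3^7,190)=190, bounds=[95,190]
  i=8: D_i=min(1*3^8,190)=190, bounds=[95,190]
  i=9: D_i=min(1*3^9,190)=190, bounds=[95,190]

Answer: [0,1] [1,3] [4,9] [13,27] [40,81] [95,190] [95,190] [95,190] [95,190] [95,190]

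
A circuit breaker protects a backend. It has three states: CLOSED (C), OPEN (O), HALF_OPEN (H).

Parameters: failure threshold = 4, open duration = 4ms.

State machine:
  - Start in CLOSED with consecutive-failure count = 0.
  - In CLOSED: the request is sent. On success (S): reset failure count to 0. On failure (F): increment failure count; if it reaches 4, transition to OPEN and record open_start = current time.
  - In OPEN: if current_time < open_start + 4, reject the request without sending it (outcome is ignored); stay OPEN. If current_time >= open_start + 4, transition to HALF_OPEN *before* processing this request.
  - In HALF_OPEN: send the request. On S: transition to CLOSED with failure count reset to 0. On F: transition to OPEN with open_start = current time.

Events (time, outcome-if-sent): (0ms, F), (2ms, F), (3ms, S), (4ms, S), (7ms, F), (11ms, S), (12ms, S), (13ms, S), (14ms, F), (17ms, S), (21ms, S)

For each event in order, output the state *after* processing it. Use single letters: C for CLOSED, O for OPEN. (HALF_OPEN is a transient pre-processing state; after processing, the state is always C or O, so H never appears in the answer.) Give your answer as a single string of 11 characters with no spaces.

Answer: CCCCCCCCCCC

Derivation:
State after each event:
  event#1 t=0ms outcome=F: state=CLOSED
  event#2 t=2ms outcome=F: state=CLOSED
  event#3 t=3ms outcome=S: state=CLOSED
  event#4 t=4ms outcome=S: state=CLOSED
  event#5 t=7ms outcome=F: state=CLOSED
  event#6 t=11ms outcome=S: state=CLOSED
  event#7 t=12ms outcome=S: state=CLOSED
  event#8 t=13ms outcome=S: state=CLOSED
  event#9 t=14ms outcome=F: state=CLOSED
  event#10 t=17ms outcome=S: state=CLOSED
  event#11 t=21ms outcome=S: state=CLOSED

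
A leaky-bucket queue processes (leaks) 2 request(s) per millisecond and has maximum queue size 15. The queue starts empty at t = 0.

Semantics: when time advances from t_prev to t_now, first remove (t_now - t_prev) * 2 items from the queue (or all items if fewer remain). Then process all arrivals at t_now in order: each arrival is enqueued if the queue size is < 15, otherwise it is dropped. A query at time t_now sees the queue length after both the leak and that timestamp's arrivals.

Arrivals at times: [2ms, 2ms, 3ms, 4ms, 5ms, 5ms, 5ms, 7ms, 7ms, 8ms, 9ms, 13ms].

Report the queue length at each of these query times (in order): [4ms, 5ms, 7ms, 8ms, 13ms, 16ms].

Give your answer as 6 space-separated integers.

Answer: 1 3 2 1 1 0

Derivation:
Queue lengths at query times:
  query t=4ms: backlog = 1
  query t=5ms: backlog = 3
  query t=7ms: backlog = 2
  query t=8ms: backlog = 1
  query t=13ms: backlog = 1
  query t=16ms: backlog = 0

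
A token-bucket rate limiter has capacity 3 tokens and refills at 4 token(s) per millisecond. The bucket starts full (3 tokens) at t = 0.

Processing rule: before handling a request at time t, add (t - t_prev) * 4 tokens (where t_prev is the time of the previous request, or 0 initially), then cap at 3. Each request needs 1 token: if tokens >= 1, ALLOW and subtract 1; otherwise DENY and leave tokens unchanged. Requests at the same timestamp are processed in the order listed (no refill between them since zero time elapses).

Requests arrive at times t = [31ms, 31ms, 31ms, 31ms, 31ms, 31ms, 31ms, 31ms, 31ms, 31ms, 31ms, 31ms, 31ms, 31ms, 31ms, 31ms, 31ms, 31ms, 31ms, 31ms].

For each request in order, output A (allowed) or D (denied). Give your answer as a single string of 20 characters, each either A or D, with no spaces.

Simulating step by step:
  req#1 t=31ms: ALLOW
  req#2 t=31ms: ALLOW
  req#3 t=31ms: ALLOW
  req#4 t=31ms: DENY
  req#5 t=31ms: DENY
  req#6 t=31ms: DENY
  req#7 t=31ms: DENY
  req#8 t=31ms: DENY
  req#9 t=31ms: DENY
  req#10 t=31ms: DENY
  req#11 t=31ms: DENY
  req#12 t=31ms: DENY
  req#13 t=31ms: DENY
  req#14 t=31ms: DENY
  req#15 t=31ms: DENY
  req#16 t=31ms: DENY
  req#17 t=31ms: DENY
  req#18 t=31ms: DENY
  req#19 t=31ms: DENY
  req#20 t=31ms: DENY

Answer: AAADDDDDDDDDDDDDDDDD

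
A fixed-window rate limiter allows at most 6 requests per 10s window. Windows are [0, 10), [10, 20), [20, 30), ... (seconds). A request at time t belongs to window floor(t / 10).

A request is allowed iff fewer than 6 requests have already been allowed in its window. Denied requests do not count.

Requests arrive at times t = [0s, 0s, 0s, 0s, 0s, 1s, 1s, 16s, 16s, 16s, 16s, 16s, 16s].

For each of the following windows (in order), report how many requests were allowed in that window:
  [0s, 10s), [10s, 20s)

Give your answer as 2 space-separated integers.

Answer: 6 6

Derivation:
Processing requests:
  req#1 t=0s (window 0): ALLOW
  req#2 t=0s (window 0): ALLOW
  req#3 t=0s (window 0): ALLOW
  req#4 t=0s (window 0): ALLOW
  req#5 t=0s (window 0): ALLOW
  req#6 t=1s (window 0): ALLOW
  req#7 t=1s (window 0): DENY
  req#8 t=16s (window 1): ALLOW
  req#9 t=16s (window 1): ALLOW
  req#10 t=16s (window 1): ALLOW
  req#11 t=16s (window 1): ALLOW
  req#12 t=16s (window 1): ALLOW
  req#13 t=16s (window 1): ALLOW

Allowed counts by window: 6 6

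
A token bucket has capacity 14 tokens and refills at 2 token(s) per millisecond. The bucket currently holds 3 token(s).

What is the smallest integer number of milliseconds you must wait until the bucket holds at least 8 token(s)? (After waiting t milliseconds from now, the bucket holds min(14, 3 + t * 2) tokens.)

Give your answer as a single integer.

Need 3 + t * 2 >= 8, so t >= 5/2.
Smallest integer t = ceil(5/2) = 3.

Answer: 3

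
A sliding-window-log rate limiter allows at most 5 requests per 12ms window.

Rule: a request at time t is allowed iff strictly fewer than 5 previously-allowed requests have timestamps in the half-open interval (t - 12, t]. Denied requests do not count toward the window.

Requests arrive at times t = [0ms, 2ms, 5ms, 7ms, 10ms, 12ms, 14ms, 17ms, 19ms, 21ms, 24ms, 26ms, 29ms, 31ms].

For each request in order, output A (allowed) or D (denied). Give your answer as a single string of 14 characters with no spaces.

Answer: AAAAAAAAADAAAA

Derivation:
Tracking allowed requests in the window:
  req#1 t=0ms: ALLOW
  req#2 t=2ms: ALLOW
  req#3 t=5ms: ALLOW
  req#4 t=7ms: ALLOW
  req#5 t=10ms: ALLOW
  req#6 t=12ms: ALLOW
  req#7 t=14ms: ALLOW
  req#8 t=17ms: ALLOW
  req#9 t=19ms: ALLOW
  req#10 t=21ms: DENY
  req#11 t=24ms: ALLOW
  req#12 t=26ms: ALLOW
  req#13 t=29ms: ALLOW
  req#14 t=31ms: ALLOW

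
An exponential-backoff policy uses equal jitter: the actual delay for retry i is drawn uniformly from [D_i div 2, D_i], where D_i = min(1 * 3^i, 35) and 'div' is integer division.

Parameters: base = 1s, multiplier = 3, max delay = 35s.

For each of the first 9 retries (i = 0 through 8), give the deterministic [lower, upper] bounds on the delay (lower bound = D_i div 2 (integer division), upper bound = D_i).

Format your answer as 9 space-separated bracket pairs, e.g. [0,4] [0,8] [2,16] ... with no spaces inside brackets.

Computing bounds per retry:
  i=0: D_i=min(1*3^0,35)=1, bounds=[0,1]
  i=1: D_i=min(1*3^1,35)=3, bounds=[1,3]
  i=2: D_i=min(1*3^2,35)=9, bounds=[4,9]
  i=3: D_i=min(1*3^3,35)=27, bounds=[13,27]
  i=4: D_i=min(1*3^4,35)=35, bounds=[17,35]
  i=5: D_i=min(1*3^5,35)=35, bounds=[17,35]
  i=6: D_i=min(1*3^6,35)=35, bounds=[17,35]
  i=7: D_i=min(1*3^7,35)=35, bounds=[17,35]
  i=8: D_i=min(1*3^8,35)=35, bounds=[17,35]

Answer: [0,1] [1,3] [4,9] [13,27] [17,35] [17,35] [17,35] [17,35] [17,35]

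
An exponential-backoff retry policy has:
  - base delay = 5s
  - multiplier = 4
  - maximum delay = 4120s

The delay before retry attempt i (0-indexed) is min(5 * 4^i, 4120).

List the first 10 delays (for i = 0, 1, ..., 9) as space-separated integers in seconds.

Computing each delay:
  i=0: min(5*4^0, 4120) = 5
  i=1: min(5*4^1, 4120) = 20
  i=2: min(5*4^2, 4120) = 80
  i=3: min(5*4^3, 4120) = 320
  i=4: min(5*4^4, 4120) = 1280
  i=5: min(5*4^5, 4120) = 4120
  i=6: min(5*4^6, 4120) = 4120
  i=7: min(5*4^7, 4120) = 4120
  i=8: min(5*4^8, 4120) = 4120
  i=9: min(5*4^9, 4120) = 4120

Answer: 5 20 80 320 1280 4120 4120 4120 4120 4120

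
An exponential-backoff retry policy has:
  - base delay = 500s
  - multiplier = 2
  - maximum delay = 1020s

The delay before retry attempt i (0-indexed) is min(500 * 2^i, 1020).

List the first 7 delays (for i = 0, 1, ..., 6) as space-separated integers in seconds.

Answer: 500 1000 1020 1020 1020 1020 1020

Derivation:
Computing each delay:
  i=0: min(500*2^0, 1020) = 500
  i=1: min(500*2^1, 1020) = 1000
  i=2: min(500*2^2, 1020) = 1020
  i=3: min(500*2^3, 1020) = 1020
  i=4: min(500*2^4, 1020) = 1020
  i=5: min(500*2^5, 1020) = 1020
  i=6: min(500*2^6, 1020) = 1020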